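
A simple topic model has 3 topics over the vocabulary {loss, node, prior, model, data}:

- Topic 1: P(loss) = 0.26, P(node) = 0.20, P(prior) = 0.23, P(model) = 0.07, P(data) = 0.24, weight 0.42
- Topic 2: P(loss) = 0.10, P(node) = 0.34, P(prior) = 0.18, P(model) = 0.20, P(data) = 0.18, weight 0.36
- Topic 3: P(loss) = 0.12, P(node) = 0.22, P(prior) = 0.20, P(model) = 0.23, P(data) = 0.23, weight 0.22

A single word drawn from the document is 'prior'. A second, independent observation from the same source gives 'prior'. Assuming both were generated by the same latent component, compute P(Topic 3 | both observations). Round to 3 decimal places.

0.206

Posterior ∝ prior × likelihood, so P(k | x) ∝ π_k f_k(x); normalise over all components.
Since both observations come from the same component, the likelihood for component k is f_k(x₁)·f_k(x₂).
  f_1 = [0.23] × [0.23] = 0.0529
  f_2 = [0.18] × [0.18] = 0.0324
  f_3 = [0.2] × [0.2] = 0.04
Prior × likelihood for each component:
  π_1·f_1 = 0.42 × 0.0529 = 0.022218
  π_2·f_2 = 0.36 × 0.0324 = 0.011664
  π_3·f_3 = 0.22 × 0.04 = 0.0088
Denominator: 0.022218 + 0.011664 + 0.0088 = 0.042682
Responsibility of Topic 3: 0.0088 / 0.042682 ≈ 0.206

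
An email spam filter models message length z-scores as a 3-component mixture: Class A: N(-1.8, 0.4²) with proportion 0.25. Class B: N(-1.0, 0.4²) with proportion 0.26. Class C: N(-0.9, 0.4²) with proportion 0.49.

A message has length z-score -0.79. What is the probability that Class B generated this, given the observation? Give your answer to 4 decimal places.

The responsibility of component k is P(Z=k) f_k(x) divided by Σ_j P(Z=j) f_j(x).
Evaluate each component's likelihood at the observed value:
  L_A = (1/(0.4·√(2π)))·exp(−(-0.79−-1.8)²/(2·0.4²)) = 0.997356·exp(-3.18781) = 0.0411529
  L_B = (1/(0.4·√(2π)))·exp(−(-0.79−-1.0)²/(2·0.4²)) = 0.997356·exp(-0.13781) = 0.868958
  L_C = (1/(0.4·√(2π)))·exp(−(-0.79−-0.9)²/(2·0.4²)) = 0.997356·exp(-0.03781) = 0.960347
Weight by the priors:
  P(Z=A)·L_A = 0.25 × 0.0411529 = 0.0102882
  P(Z=B)·L_B = 0.26 × 0.868958 = 0.225929
  P(Z=C)·L_C = 0.49 × 0.960347 = 0.47057
Normaliser: 0.0102882 + 0.225929 + 0.47057 = 0.706788
So the posterior for Class B is 0.225929 / 0.706788 ≈ 0.3197.

0.3197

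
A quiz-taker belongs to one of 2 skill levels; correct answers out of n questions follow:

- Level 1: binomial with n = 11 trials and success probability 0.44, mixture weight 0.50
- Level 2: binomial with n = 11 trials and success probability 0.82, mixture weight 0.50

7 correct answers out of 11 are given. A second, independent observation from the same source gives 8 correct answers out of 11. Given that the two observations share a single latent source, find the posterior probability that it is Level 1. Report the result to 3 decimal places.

Posterior ∝ prior × likelihood, so P(k | x) ∝ π_k f_k(x); normalise over all components.
Since both observations come from the same component, the likelihood for component k is f_k(x₁)·f_k(x₂).
  f_1 = [C(11,7)·0.44^7·0.56^4 = 330·0.00319278·0.098345 = 0.103618] × [0.040707] = 0.00421798
  f_2 = [C(11,7)·0.82^7·0.18^4 = 330·0.249285·0.00104976 = 0.0863577] × [0.196704] = 0.0169869
Weight by the priors:
  π_1·f_1 = 0.50 × 0.00421798 = 0.00210899
  π_2·f_2 = 0.50 × 0.0169869 = 0.00849343
Normaliser: 0.00210899 + 0.00849343 = 0.0106024
Responsibility of Level 1: 0.00210899 / 0.0106024 ≈ 0.199

0.199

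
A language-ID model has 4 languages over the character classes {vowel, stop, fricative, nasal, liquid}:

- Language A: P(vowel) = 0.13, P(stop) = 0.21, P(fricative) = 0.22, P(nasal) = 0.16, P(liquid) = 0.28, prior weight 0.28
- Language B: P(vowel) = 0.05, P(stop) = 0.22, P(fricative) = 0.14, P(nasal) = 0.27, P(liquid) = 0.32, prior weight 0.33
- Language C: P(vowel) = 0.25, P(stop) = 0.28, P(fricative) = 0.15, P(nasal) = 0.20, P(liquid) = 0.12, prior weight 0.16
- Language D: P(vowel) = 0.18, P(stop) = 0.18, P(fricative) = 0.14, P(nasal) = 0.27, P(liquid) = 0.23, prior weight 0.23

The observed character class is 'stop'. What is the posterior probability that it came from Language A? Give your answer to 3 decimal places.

0.270

Apply Bayes' rule: the posterior for each component is proportional to its prior times its likelihood at x.
Evaluate each component's likelihood at the observed value:
  L_A = 0.21
  L_B = 0.22
  L_C = 0.28
  L_D = 0.18
Unnormalised posteriors:
  π_A·L_A = 0.28 × 0.21 = 0.0588
  π_B·L_B = 0.33 × 0.22 = 0.0726
  π_C·L_C = 0.16 × 0.28 = 0.0448
  π_D·L_D = 0.23 × 0.18 = 0.0414
Marginal: 0.0588 + 0.0726 + 0.0448 + 0.0414 = 0.2176
Responsibility of Language A: 0.0588 / 0.2176 ≈ 0.270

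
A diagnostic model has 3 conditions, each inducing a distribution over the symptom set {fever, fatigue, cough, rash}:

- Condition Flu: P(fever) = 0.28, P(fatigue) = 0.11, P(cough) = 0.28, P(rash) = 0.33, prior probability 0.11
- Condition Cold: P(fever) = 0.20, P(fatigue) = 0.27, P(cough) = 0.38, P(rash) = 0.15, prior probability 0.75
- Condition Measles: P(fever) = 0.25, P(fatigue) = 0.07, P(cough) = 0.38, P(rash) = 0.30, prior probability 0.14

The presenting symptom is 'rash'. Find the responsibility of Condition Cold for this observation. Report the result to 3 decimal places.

By Bayes' theorem, P(k | x) = P(Z=k) f_k(x) / Σ_j P(Z=j) f_j(x).
Categorical probabilities:
  f_Flu = 0.33
  f_Cold = 0.15
  f_Measles = 0.3
Prior × likelihood for each component:
  P(Z=Flu)·f_Flu = 0.11 × 0.33 = 0.0363
  P(Z=Cold)·f_Cold = 0.75 × 0.15 = 0.1125
  P(Z=Measles)·f_Measles = 0.14 × 0.3 = 0.042
Evidence: 0.0363 + 0.1125 + 0.042 = 0.1908
P(Condition Cold | the observation) = 0.1125 / 0.1908 ≈ 0.590

0.590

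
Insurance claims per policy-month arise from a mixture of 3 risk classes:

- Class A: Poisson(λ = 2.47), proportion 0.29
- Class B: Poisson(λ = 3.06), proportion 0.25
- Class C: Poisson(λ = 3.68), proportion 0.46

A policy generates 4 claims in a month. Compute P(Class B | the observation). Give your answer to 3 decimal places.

Apply Bayes' rule: the posterior for each component is proportional to its prior times its likelihood at x.
Poisson probabilities:
  f_A = 0.13118
  f_B = 0.171291
  f_C = 0.192742
Multiply by the mixture weights:
  w_A·f_A = 0.29 × 0.13118 = 0.0380423
  w_B·f_B = 0.25 × 0.171291 = 0.0428226
  w_C·f_C = 0.46 × 0.192742 = 0.0886613
Evidence: 0.0380423 + 0.0428226 + 0.0886613 = 0.169526
P(Class B | x) = 0.0428226 / 0.169526 ≈ 0.253

0.253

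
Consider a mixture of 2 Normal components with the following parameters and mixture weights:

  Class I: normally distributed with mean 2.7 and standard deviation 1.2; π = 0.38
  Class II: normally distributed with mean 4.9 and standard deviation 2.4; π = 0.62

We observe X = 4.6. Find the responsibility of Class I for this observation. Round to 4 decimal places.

0.2608

P(component k | x) = π_k·f_k(x) / marginal(x), where marginal(x) = Σ_j π_j·f_j(x).
Component likelihoods at x = 4.6:
  f_I = (1/(1.2·√(2π)))·exp(−(4.6−2.7)²/(2·1.2²)) = 0.332452·exp(-1.25347) = 0.0949189
  f_II = (1/(2.4·√(2π)))·exp(−(4.6−4.9)²/(2·2.4²)) = 0.166226·exp(-0.00781) = 0.164932
Weight by the priors:
  π_I·f_I = 0.38 × 0.0949189 = 0.0360692
  π_II·f_II = 0.62 × 0.164932 = 0.102258
Denominator: 0.0360692 + 0.102258 = 0.138327
P(Class I | x) = 0.0360692 / 0.138327 ≈ 0.2608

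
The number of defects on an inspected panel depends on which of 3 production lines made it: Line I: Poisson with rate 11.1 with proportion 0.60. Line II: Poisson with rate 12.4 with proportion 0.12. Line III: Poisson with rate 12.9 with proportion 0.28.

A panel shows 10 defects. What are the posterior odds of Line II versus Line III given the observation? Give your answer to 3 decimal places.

0.476

Only the two components matter; the odds are (π_i f_i(x)) / (π_j f_j(x)).
Poisson probabilities:
  p_I = e^(−11.1)·11.1^10/10! = 0.118249
  p_II = e^(−12.4)·12.4^10/10! = 0.0975444
  p_III = e^(−12.9)·12.9^10/10! = 0.0878487
Posterior odds = (π_II·p_II) / (π_III·p_III) = (0.12·0.0975444) / (0.28·0.0878487) = 0.0117053 / 0.0245976 ≈ 0.476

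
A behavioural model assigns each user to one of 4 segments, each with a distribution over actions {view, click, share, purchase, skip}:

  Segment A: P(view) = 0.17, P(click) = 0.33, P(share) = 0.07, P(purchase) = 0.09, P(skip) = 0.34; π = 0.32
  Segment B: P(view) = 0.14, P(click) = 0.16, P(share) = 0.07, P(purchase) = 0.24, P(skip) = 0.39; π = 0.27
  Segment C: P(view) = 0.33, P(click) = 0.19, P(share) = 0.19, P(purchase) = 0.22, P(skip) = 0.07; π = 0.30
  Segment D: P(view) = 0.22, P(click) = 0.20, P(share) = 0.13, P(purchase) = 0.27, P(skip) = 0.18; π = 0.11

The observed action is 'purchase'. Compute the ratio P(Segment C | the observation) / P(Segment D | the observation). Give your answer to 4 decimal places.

2.2222

Posterior odds = (P(Z=i) f_i(x)) / (P(Z=j) f_j(x)); the normalising sum cancels.
Categorical probabilities:
  f_A = P(purchase | comp) = 0.09
  f_B = P(purchase | comp) = 0.24
  f_C = P(purchase | comp) = 0.22
  f_D = P(purchase | comp) = 0.27
Odds = (0.30/0.11) × (0.22/0.27) = 2.72727 × 0.814815 ≈ 2.2222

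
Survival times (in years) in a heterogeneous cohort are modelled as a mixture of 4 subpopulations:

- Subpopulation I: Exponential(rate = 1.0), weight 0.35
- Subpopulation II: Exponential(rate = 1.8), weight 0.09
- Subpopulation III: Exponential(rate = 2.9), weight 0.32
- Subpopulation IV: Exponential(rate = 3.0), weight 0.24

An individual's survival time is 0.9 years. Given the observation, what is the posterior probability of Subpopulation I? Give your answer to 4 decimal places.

Posterior ∝ prior × likelihood, so P(k | x) ∝ P(Z=k) f_k(x); normalise over all components.
Exponential densities:
  L_I = 0.40657
  L_II = 0.356218
  L_III = 0.21325
  L_IV = 0.201617
Multiply by the mixture weights:
  P(Z=I)·L_I = 0.35 × 0.40657 = 0.142299
  P(Z=II)·L_II = 0.09 × 0.356218 = 0.0320596
  P(Z=III)·L_III = 0.32 × 0.21325 = 0.0682401
  P(Z=IV)·L_IV = 0.24 × 0.201617 = 0.048388
Denominator: 0.142299 + 0.0320596 + 0.0682401 + 0.048388 = 0.290987
P(Subpopulation I | 0.9 years) ≈ 0.4890

0.4890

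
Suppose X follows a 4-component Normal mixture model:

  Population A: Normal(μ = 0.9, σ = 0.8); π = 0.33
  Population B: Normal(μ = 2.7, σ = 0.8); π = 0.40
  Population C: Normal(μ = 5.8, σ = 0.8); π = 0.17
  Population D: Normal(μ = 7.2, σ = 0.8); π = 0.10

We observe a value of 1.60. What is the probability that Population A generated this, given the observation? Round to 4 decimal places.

0.5915

Apply Bayes' rule: the posterior for each component is proportional to its prior times its likelihood at x.
Evaluate each component's likelihood at the observed value:
  f_A = (1/(0.8·√(2π)))·exp(−(1.60−0.9)²/(2·0.8²)) = 0.498678·exp(-0.38281) = 0.340069
  f_B = (1/(0.8·√(2π)))·exp(−(1.60−2.7)²/(2·0.8²)) = 0.498678·exp(-0.94531) = 0.193765
  f_C = (1/(0.8·√(2π)))·exp(−(1.60−5.8)²/(2·0.8²)) = 0.498678·exp(-13.78125) = 5.16059e-07
  f_D = (1/(0.8·√(2π)))·exp(−(1.60−7.2)²/(2·0.8²)) = 0.498678·exp(-24.50000) = 1.14184e-11
Weight by the priors:
  w_A·f_A = 0.33 × 0.340069 = 0.112223
  w_B·f_B = 0.40 × 0.193765 = 0.0775061
  w_C·f_C = 0.17 × 5.16059e-07 = 8.773e-08
  w_D·f_D = 0.10 × 1.14184e-11 = 1.14184e-12
Evidence: 0.112223 + 0.0775061 + 8.773e-08 + 1.14184e-12 = 0.189729
P(Population A | data) ≈ 0.5915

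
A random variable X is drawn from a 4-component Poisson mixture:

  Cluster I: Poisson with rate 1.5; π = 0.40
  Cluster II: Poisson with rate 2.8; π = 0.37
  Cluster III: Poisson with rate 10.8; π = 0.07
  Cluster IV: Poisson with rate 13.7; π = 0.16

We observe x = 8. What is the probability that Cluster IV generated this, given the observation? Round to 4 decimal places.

0.3880

Posterior ∝ prior × likelihood, so P(k | x) ∝ w_k f_k(x); normalise over all components.
Poisson probabilities:
  f_I = 0.00014183
  f_II = 0.00569796
  f_III = 0.093646
  f_IV = 0.0345469
Prior × likelihood for each component:
  w_I·f_I = 0.40 × 0.00014183 = 5.6732e-05
  w_II·f_II = 0.37 × 0.00569796 = 0.00210824
  w_III·f_III = 0.07 × 0.093646 = 0.00655522
  w_IV·f_IV = 0.16 × 0.0345469 = 0.00552751
Normaliser: 5.6732e-05 + 0.00210824 + 0.00655522 + 0.00552751 = 0.0142477
Responsibility of Cluster IV: 0.00552751 / 0.0142477 ≈ 0.3880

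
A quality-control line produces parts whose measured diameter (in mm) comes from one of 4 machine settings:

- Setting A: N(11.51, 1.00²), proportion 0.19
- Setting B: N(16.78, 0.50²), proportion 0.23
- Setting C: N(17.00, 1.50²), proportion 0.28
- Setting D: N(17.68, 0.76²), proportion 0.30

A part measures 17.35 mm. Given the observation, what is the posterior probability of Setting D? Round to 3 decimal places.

0.460

P(component k | x) = π_k·f_k(x) / marginal(x), where marginal(x) = Σ_j π_j·f_j(x).
Evaluate each component's likelihood at the observed value:
  L_A = (1/(1.00·√(2π)))·exp(−(17.35−11.51)²/(2·1.00²)) = 0.398942·exp(-17.05280) = 1.56665e-08
  L_B = (1/(0.50·√(2π)))·exp(−(17.35−16.78)²/(2·0.50²)) = 0.797885·exp(-0.64980) = 0.416616
  L_C = (1/(1.50·√(2π)))·exp(−(17.35−17.00)²/(2·1.50²)) = 0.265962·exp(-0.02722) = 0.258819
  L_D = (1/(0.76·√(2π)))·exp(−(17.35−17.68)²/(2·0.76²)) = 0.524924·exp(-0.09427) = 0.477701
Weight by the priors:
  π_A·L_A = 0.19 × 1.56665e-08 = 2.97664e-09
  π_B·L_B = 0.23 × 0.416616 = 0.0958216
  π_C·L_C = 0.28 × 0.258819 = 0.0724694
  π_D·L_D = 0.30 × 0.477701 = 0.14331
Evidence: 2.97664e-09 + 0.0958216 + 0.0724694 + 0.14331 = 0.311601
P(Setting D | the observation) ≈ 0.460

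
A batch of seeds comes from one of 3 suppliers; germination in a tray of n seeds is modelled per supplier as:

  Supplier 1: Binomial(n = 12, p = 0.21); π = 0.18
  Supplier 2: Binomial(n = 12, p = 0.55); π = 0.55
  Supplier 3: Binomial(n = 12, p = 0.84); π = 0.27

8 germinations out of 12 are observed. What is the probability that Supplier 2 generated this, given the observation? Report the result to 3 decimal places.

0.811

Posterior ∝ prior × likelihood, so P(k | x) ∝ w_k f_k(x); normalise over all components.
Binomial probabilities:
  p_1 = C(12,8)·0.21^8·0.79^4 = 495·3.78229e-06·0.389501 = 0.000729236
  p_2 = C(12,8)·0.55^8·0.45^4 = 495·0.00837339·0.0410062 = 0.169964
  p_3 = C(12,8)·0.84^8·0.16^4 = 495·0.247876·0.00065536 = 0.0804117
Unnormalised posteriors:
  w_1·p_1 = 0.18 × 0.000729236 = 0.000131262
  w_2·p_2 = 0.55 × 0.169964 = 0.0934802
  w_3·p_3 = 0.27 × 0.0804117 = 0.0217112
Marginal: 0.000131262 + 0.0934802 + 0.0217112 = 0.115323
P(Supplier 2 | data) ≈ 0.811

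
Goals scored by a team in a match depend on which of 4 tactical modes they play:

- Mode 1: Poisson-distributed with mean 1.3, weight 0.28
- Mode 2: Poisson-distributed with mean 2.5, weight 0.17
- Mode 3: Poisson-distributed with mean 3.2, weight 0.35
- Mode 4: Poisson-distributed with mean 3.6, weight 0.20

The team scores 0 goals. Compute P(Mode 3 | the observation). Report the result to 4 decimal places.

0.1297

By Bayes' theorem, P(k | x) = π_k f_k(x) / Σ_j π_j f_j(x).
Component likelihoods at x = 0 goals:
  L_1 = e^(−1.3)·1.3^0/0! = 0.272532
  L_2 = e^(−2.5)·2.5^0/0! = 0.082085
  L_3 = e^(−3.2)·3.2^0/0! = 0.0407622
  L_4 = e^(−3.6)·3.6^0/0! = 0.0273237
Prior × likelihood for each component:
  π_1·L_1 = 0.28 × 0.272532 = 0.0763089
  π_2·L_2 = 0.17 × 0.082085 = 0.0139544
  π_3·L_3 = 0.35 × 0.0407622 = 0.0142668
  π_4·L_4 = 0.20 × 0.0273237 = 0.00546474
Sum: 0.0763089 + 0.0139544 + 0.0142668 + 0.00546474 = 0.109995
Responsibility of Mode 3: 0.0142668 / 0.109995 ≈ 0.1297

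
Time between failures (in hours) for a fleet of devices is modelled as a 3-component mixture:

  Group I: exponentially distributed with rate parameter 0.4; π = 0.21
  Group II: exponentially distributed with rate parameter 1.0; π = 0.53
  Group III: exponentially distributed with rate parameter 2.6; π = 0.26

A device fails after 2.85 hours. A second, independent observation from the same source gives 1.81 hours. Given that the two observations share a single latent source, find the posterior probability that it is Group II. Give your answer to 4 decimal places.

0.4901

By Bayes' theorem, P(k | x) = w_k f_k(x) / Σ_j w_j f_j(x).
Since both observations come from the same component, the likelihood for component k is f_k(x₁)·f_k(x₂).
  p_I = [0.127928] × [0.193924] = 0.0248082
  p_II = [0.0578443] × [0.163654] = 0.00946646
  p_III = [0.00157344] × [0.0235063] = 3.69858e-05
Unnormalised posteriors:
  w_I·p_I = 0.21 × 0.0248082 = 0.00520972
  w_II·p_II = 0.53 × 0.00946646 = 0.00501723
  w_III·p_III = 0.26 × 3.69858e-05 = 9.6163e-06
Normaliser: 0.00520972 + 0.00501723 + 9.6163e-06 = 0.0102366
So the posterior for Group II is 0.00501723 / 0.0102366 ≈ 0.4901.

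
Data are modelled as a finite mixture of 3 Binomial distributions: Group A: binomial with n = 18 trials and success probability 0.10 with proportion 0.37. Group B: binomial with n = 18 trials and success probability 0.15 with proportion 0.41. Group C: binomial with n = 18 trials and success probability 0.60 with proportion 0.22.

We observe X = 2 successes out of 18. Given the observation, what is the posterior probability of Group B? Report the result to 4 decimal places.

P(component k | x) = w_k·f_k(x) / marginal(x), where marginal(x) = Σ_j w_j·f_j(x).
Evaluate each component's likelihood at the observed value:
  f_A = C(18,2)·0.10^2·0.90^16 = 153·0.01·0.185302 = 0.283512
  f_B = C(18,2)·0.15^2·0.85^16 = 153·0.0225·0.0742511 = 0.255609
  f_C = C(18,2)·0.60^2·0.40^16 = 153·0.36·4.29497e-07 = 2.36567e-05
Multiply by the mixture weights:
  w_A·f_A = 0.37 × 0.283512 = 0.104899
  w_B·f_B = 0.41 × 0.255609 = 0.1048
  w_C·f_C = 0.22 × 2.36567e-05 = 5.20447e-06
Normaliser: 0.104899 + 0.1048 + 5.20447e-06 = 0.209705
So the posterior for Group B is 0.1048 / 0.209705 ≈ 0.4998.

0.4998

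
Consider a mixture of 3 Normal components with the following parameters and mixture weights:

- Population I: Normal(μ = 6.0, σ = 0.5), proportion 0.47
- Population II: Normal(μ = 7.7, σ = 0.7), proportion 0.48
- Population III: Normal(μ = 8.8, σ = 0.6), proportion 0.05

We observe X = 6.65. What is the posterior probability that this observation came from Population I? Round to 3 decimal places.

0.644

By Bayes' theorem, P(k | x) = w_k f_k(x) / Σ_j w_j f_j(x).
Evaluate each component's likelihood at the observed value:
  L_I = (1/(0.5·√(2π)))·exp(−(6.65−6.0)²/(2·0.5²)) = 0.797885·exp(-0.84500) = 0.342737
  L_II = (1/(0.7·√(2π)))·exp(−(6.65−7.7)²/(2·0.7²)) = 0.569918·exp(-1.12500) = 0.185025
  L_III = (1/(0.6·√(2π)))·exp(−(6.65−8.8)²/(2·0.6²)) = 0.664904·exp(-6.42014) = 0.00108275
Unnormalised posteriors:
  w_I·L_I = 0.47 × 0.342737 = 0.161086
  w_II·L_II = 0.48 × 0.185025 = 0.0888121
  w_III·L_III = 0.05 × 0.00108275 = 5.41375e-05
Marginal: 0.161086 + 0.0888121 + 5.41375e-05 = 0.249953
Responsibility of Population I: 0.161086 / 0.249953 ≈ 0.644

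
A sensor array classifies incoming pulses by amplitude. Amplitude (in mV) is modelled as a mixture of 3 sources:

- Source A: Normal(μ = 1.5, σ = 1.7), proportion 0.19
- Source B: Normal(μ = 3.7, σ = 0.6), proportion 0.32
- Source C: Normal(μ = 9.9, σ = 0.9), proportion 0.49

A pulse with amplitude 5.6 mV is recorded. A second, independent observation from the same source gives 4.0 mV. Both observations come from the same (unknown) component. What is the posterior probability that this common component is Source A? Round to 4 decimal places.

0.1892

The responsibility of component k is P(Z=k) f_k(x) divided by Σ_j P(Z=j) f_j(x).
Since both observations come from the same component, the likelihood for component k is f_k(x₁)·f_k(x₂).
  L_A = [(1/(1.7·√(2π)))·exp(−(5.6−1.5)²/(2·1.7²)) = 0.234672·exp(-2.90830) = 0.0128056] × [0.0795888] = 0.00101918
  L_B = [(1/(0.6·√(2π)))·exp(−(5.6−3.7)²/(2·0.6²)) = 0.664904·exp(-5.01389) = 0.00441829] × [0.586776] = 0.00259255
  L_C = [(1/(0.9·√(2π)))·exp(−(5.6−9.9)²/(2·0.9²)) = 0.443269·exp(-11.41358) = 4.89568e-06] × [2.06394e-10] = 1.01044e-15
Weight by the priors:
  P(Z=A)·L_A = 0.19 × 0.00101918 = 0.000193645
  P(Z=B)·L_B = 0.32 × 0.00259255 = 0.000829615
  P(Z=C)·L_C = 0.49 × 1.01044e-15 = 4.95116e-16
Denominator: 0.000193645 + 0.000829615 + 4.95116e-16 = 0.00102326
Responsibility of Source A: 0.000193645 / 0.00102326 ≈ 0.1892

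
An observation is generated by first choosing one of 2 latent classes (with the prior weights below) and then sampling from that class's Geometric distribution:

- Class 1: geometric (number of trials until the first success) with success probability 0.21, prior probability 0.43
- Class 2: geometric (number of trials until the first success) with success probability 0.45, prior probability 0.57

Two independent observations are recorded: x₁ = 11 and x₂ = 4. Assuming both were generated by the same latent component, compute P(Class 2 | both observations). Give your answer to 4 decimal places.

0.0521

P(component k | x) = π_k·f_k(x) / marginal(x), where marginal(x) = Σ_j π_j·f_j(x).
Since both observations come from the same component, the likelihood for component k is f_k(x₁)·f_k(x₂).
  p_1 = [0.0198834] × [0.103538] = 0.00205869
  p_2 = [0.00113983] × [0.0748688] = 8.53375e-05
Weight by the priors:
  π_1·p_1 = 0.43 × 0.00205869 = 0.000885236
  π_2·p_2 = 0.57 × 8.53375e-05 = 4.86424e-05
Sum: 0.000885236 + 4.86424e-05 = 0.000933879
Responsibility of Class 2: 4.86424e-05 / 0.000933879 ≈ 0.0521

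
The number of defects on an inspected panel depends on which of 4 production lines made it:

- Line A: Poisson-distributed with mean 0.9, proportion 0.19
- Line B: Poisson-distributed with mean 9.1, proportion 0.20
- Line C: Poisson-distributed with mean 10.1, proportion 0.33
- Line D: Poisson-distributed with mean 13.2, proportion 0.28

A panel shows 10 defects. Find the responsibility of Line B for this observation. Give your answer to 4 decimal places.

P(component k | x) = P(Z=k)·f_k(x) / marginal(x), where marginal(x) = Σ_j P(Z=j)·f_j(x).
Component likelihoods at x = 10 defects:
  p_A = 3.90658e-08
  p_B = 0.119832
  p_C = 0.125048
  p_D = 0.081901
Multiply by the mixture weights:
  P(Z=A)·p_A = 0.19 × 3.90658e-08 = 7.42251e-09
  P(Z=B)·p_B = 0.20 × 0.119832 = 0.0239663
  P(Z=C)·p_C = 0.33 × 0.125048 = 0.0412658
  P(Z=D)·p_D = 0.28 × 0.081901 = 0.0229323
Denominator: 7.42251e-09 + 0.0239663 + 0.0412658 + 0.0229323 = 0.0881644
P(Line B | the observation) = 0.0239663 / 0.0881644 ≈ 0.2718

0.2718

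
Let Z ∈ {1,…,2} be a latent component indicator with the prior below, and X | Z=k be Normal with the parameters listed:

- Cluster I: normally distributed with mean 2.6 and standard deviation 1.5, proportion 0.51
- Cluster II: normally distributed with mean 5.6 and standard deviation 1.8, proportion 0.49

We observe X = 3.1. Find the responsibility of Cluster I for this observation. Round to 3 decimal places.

0.756

By Bayes' theorem, P(k | x) = P(Z=k) f_k(x) / Σ_j P(Z=j) f_j(x).
Component likelihoods at x = 3.1:
  L_I = 0.251589
  L_II = 0.0844808
Prior × likelihood for each component:
  P(Z=I)·L_I = 0.51 × 0.251589 = 0.12831
  P(Z=II)·L_II = 0.49 × 0.0844808 = 0.0413956
Denominator: 0.12831 + 0.0413956 = 0.169706
So the posterior for Cluster I is 0.12831 / 0.169706 ≈ 0.756.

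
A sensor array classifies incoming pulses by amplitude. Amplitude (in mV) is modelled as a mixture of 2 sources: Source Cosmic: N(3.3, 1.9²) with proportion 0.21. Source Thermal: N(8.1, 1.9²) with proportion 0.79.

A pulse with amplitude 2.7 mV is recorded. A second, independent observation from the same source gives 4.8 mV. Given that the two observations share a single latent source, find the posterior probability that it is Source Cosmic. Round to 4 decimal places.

Posterior ∝ prior × likelihood, so P(k | x) ∝ π_k f_k(x); normalise over all components.
Since both observations come from the same component, the likelihood for component k is f_k(x₁)·f_k(x₂).
  f_Cosmic = [0.199757] × [0.15375] = 0.0307126
  f_Thermal = [0.00369944] × [0.0464628] = 0.000171886
Prior × likelihood for each component:
  π_Cosmic·f_Cosmic = 0.21 × 0.0307126 = 0.00644966
  π_Thermal·f_Thermal = 0.79 × 0.000171886 = 0.00013579
Sum: 0.00644966 + 0.00013579 = 0.00658545
Responsibility of Source Cosmic: 0.00644966 / 0.00658545 ≈ 0.9794

0.9794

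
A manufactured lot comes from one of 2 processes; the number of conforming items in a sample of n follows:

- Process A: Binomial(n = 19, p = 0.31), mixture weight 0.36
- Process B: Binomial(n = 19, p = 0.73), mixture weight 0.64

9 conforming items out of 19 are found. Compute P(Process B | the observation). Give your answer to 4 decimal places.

0.2499

The responsibility of component k is π_k f_k(x) divided by Σ_j π_j f_j(x).
Component likelihoods at x = 9 conforming items out of 19:
  p_A = 0.0597468
  p_B = 0.0111973
Prior × likelihood for each component:
  π_A·p_A = 0.36 × 0.0597468 = 0.0215089
  π_B·p_B = 0.64 × 0.0111973 = 0.00716625
Normaliser: 0.0215089 + 0.00716625 = 0.0286751
Responsibility of Process B: 0.00716625 / 0.0286751 ≈ 0.2499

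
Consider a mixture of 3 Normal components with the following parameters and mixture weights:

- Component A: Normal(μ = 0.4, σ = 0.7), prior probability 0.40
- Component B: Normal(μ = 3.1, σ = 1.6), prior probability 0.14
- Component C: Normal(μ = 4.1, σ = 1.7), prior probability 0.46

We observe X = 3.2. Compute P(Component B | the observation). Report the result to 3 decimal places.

0.271

By Bayes' theorem, P(k | x) = w_k f_k(x) / Σ_j w_j f_j(x).
Normal densities:
  L_A = 0.000191186
  L_B = 0.248852
  L_C = 0.203986
Prior × likelihood for each component:
  w_A·L_A = 0.40 × 0.000191186 = 7.64744e-05
  w_B·L_B = 0.14 × 0.248852 = 0.0348393
  w_C·L_C = 0.46 × 0.203986 = 0.0938334
Marginal: 7.64744e-05 + 0.0348393 + 0.0938334 = 0.128749
So the posterior for Component B is 0.0348393 / 0.128749 ≈ 0.271.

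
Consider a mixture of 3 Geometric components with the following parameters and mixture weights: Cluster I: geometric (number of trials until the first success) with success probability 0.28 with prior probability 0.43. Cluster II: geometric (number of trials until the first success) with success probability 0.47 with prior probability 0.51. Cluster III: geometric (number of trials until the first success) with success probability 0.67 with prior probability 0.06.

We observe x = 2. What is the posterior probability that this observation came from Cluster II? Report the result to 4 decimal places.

0.5597

The responsibility of component k is w_k f_k(x) divided by Σ_j w_j f_j(x).
Component likelihoods at x = 2:
  f_I = 0.28·(1−0.28)^1 = 0.28·0.72 = 0.2016
  f_II = 0.47·(1−0.47)^1 = 0.47·0.53 = 0.2491
  f_III = 0.67·(1−0.67)^1 = 0.67·0.33 = 0.2211
Multiply by the mixture weights:
  w_I·f_I = 0.43 × 0.2016 = 0.086688
  w_II·f_II = 0.51 × 0.2491 = 0.127041
  w_III·f_III = 0.06 × 0.2211 = 0.013266
Normaliser: 0.086688 + 0.127041 + 0.013266 = 0.226995
P(Cluster II | 2) = 0.127041 / 0.226995 ≈ 0.5597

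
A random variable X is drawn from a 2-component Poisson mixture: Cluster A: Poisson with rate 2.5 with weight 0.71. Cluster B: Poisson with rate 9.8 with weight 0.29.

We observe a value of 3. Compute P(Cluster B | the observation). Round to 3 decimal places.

0.016

By Bayes' theorem, P(k | x) = π_k f_k(x) / Σ_j π_j f_j(x).
Component likelihoods at x = 3:
  L_A = 0.213763
  L_B = 0.00869843
Unnormalised posteriors:
  π_A·L_A = 0.71 × 0.213763 = 0.151772
  π_B·L_B = 0.29 × 0.00869843 = 0.00252255
Evidence: 0.151772 + 0.00252255 = 0.154294
Responsibility of Cluster B: 0.00252255 / 0.154294 ≈ 0.016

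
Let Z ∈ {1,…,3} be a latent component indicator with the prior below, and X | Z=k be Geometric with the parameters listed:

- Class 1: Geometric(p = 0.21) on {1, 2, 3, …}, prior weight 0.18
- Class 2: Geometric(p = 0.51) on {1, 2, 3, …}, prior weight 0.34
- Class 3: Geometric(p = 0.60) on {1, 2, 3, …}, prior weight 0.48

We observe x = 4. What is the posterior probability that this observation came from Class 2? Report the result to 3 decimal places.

Posterior ∝ prior × likelihood, so P(k | x) ∝ π_k f_k(x); normalise over all components.
Component likelihoods at x = 4:
  f_1 = 0.103538
  f_2 = 0.060001
  f_3 = 0.0384
Prior × likelihood for each component:
  π_1·f_1 = 0.18 × 0.103538 = 0.0186369
  π_2·f_2 = 0.34 × 0.060001 = 0.0204003
  π_3·f_3 = 0.48 × 0.0384 = 0.018432
Marginal: 0.0186369 + 0.0204003 + 0.018432 = 0.0574692
P(Class 2 | the observation) ≈ 0.355

0.355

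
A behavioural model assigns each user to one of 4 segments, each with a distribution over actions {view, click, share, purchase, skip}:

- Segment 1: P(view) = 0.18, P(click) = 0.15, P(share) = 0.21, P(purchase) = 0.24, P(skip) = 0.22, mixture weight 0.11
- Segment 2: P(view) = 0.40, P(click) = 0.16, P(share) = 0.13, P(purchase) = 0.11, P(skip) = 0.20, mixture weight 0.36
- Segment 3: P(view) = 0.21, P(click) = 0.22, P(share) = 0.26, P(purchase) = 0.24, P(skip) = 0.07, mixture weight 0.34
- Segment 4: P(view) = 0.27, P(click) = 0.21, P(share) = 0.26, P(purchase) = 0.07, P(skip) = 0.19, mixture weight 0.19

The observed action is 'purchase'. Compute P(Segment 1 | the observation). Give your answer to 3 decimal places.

0.164

Posterior ∝ prior × likelihood, so P(k | x) ∝ π_k f_k(x); normalise over all components.
Evaluate each component's likelihood at the observed value:
  p_1 = 0.24
  p_2 = 0.11
  p_3 = 0.24
  p_4 = 0.07
Unnormalised posteriors:
  π_1·p_1 = 0.11 × 0.24 = 0.0264
  π_2·p_2 = 0.36 × 0.11 = 0.0396
  π_3·p_3 = 0.34 × 0.24 = 0.0816
  π_4·p_4 = 0.19 × 0.07 = 0.0133
Marginal: 0.0264 + 0.0396 + 0.0816 + 0.0133 = 0.1609
Responsibility of Segment 1: 0.0264 / 0.1609 ≈ 0.164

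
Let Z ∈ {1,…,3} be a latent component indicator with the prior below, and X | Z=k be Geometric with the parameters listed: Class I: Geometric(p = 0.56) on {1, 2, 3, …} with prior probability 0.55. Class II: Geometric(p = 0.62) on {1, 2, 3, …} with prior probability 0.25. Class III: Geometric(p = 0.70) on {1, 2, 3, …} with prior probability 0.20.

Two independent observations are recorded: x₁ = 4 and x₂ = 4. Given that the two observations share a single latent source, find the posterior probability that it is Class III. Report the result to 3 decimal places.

The responsibility of component k is w_k f_k(x) divided by Σ_j w_j f_j(x).
Since both observations come from the same component, the likelihood for component k is f_k(x₁)·f_k(x₂).
  p_I = [0.56·(1−0.56)^3 = 0.56·0.085184 = 0.047703] × [0.047703] = 0.00227558
  p_II = [0.62·(1−0.62)^3 = 0.62·0.054872 = 0.0340206] × [0.0340206] = 0.0011574
  p_III = [0.70·(1−0.70)^3 = 0.70·0.027 = 0.0189] × [0.0189] = 0.00035721
Multiply by the mixture weights:
  w_I·p_I = 0.55 × 0.00227558 = 0.00125157
  w_II·p_II = 0.25 × 0.0011574 = 0.000289351
  w_III·p_III = 0.20 × 0.00035721 = 7.1442e-05
Denominator: 0.00125157 + 0.000289351 + 7.1442e-05 = 0.00161236
So the posterior for Class III is 7.1442e-05 / 0.00161236 ≈ 0.044.

0.044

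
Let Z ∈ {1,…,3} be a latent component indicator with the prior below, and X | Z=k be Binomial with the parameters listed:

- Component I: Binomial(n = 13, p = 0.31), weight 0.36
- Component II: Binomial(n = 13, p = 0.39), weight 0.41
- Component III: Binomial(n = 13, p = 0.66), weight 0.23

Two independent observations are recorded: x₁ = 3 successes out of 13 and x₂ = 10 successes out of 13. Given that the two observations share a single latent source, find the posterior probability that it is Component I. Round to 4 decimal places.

0.1486

By Bayes' theorem, P(k | x) = π_k f_k(x) / Σ_j π_j f_j(x).
Since both observations come from the same component, the likelihood for component k is f_k(x₁)·f_k(x₂).
  L_I = [0.208421] × [0.00077007] = 0.000160499
  L_II = [0.12102] × [0.00528447] = 0.000639528
  L_III = [0.00169741] × [0.176296] = 0.000299247
Multiply by the mixture weights:
  π_I·L_I = 0.36 × 0.000160499 = 5.77796e-05
  π_II·L_II = 0.41 × 0.000639528 = 0.000262207
  π_III·L_III = 0.23 × 0.000299247 = 6.88267e-05
Marginal: 5.77796e-05 + 0.000262207 + 6.88267e-05 = 0.000388813
Responsibility of Component I: 5.77796e-05 / 0.000388813 ≈ 0.1486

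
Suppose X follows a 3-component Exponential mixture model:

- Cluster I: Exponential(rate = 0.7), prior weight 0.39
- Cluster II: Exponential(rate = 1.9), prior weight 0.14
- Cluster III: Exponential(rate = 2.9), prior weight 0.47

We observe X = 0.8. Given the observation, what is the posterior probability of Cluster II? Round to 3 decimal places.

0.167

By Bayes' theorem, P(k | x) = w_k f_k(x) / Σ_j w_j f_j(x).
Component likelihoods at x = 0.8:
  f_I = 0.7·e^(−0.7·0.8) = 0.7·e^(−0.5600) = 0.399846
  f_II = 1.9·e^(−1.9·0.8) = 1.9·e^(−1.5200) = 0.415553
  f_III = 2.9·e^(−2.9·0.8) = 2.9·e^(−2.3200) = 0.284993
Weight by the priors:
  w_I·f_I = 0.39 × 0.399846 = 0.15594
  w_II·f_II = 0.14 × 0.415553 = 0.0581774
  w_III·f_III = 0.47 × 0.284993 = 0.133947
Sum: 0.15594 + 0.0581774 + 0.133947 = 0.348064
P(Cluster II | the observation) = 0.0581774 / 0.348064 ≈ 0.167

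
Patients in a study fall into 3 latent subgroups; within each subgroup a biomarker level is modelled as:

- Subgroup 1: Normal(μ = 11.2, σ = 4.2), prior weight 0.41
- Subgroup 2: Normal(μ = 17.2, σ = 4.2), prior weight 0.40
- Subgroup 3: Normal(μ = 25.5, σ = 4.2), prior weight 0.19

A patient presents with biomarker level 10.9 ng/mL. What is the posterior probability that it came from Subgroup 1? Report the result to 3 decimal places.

The responsibility of component k is π_k f_k(x) divided by Σ_j π_j f_j(x).
Normal densities:
  L_1 = (1/(4.2·√(2π)))·exp(−(10.9−11.2)²/(2·4.2²)) = 0.094986·exp(-0.00255) = 0.0947443
  L_2 = (1/(4.2·√(2π)))·exp(−(10.9−17.2)²/(2·4.2²)) = 0.094986·exp(-1.12500) = 0.0308375
  L_3 = (1/(4.2·√(2π)))·exp(−(10.9−25.5)²/(2·4.2²)) = 0.094986·exp(-6.04195) = 0.000225775
Weight by the priors:
  π_1·L_1 = 0.41 × 0.0947443 = 0.0388451
  π_2·L_2 = 0.40 × 0.0308375 = 0.012335
  π_3·L_3 = 0.19 × 0.000225775 = 4.28972e-05
Denominator: 0.0388451 + 0.012335 + 4.28972e-05 = 0.0512231
So the posterior for Subgroup 1 is 0.0388451 / 0.0512231 ≈ 0.758.

0.758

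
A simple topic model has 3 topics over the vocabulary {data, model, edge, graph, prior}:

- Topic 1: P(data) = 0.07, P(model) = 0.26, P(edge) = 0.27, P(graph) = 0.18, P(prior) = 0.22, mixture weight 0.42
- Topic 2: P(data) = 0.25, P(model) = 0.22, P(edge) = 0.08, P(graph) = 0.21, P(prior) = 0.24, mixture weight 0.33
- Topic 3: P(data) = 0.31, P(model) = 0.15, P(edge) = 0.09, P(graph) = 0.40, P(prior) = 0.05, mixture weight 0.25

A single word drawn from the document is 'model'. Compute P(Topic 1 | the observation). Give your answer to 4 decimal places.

The responsibility of component k is P(Z=k) f_k(x) divided by Σ_j P(Z=j) f_j(x).
Categorical probabilities:
  L_1 = 0.26
  L_2 = 0.22
  L_3 = 0.15
Weight by the priors:
  P(Z=1)·L_1 = 0.42 × 0.26 = 0.1092
  P(Z=2)·L_2 = 0.33 × 0.22 = 0.0726
  P(Z=3)·L_3 = 0.25 × 0.15 = 0.0375
Evidence: 0.1092 + 0.0726 + 0.0375 = 0.2193
So the posterior for Topic 1 is 0.1092 / 0.2193 ≈ 0.4979.

0.4979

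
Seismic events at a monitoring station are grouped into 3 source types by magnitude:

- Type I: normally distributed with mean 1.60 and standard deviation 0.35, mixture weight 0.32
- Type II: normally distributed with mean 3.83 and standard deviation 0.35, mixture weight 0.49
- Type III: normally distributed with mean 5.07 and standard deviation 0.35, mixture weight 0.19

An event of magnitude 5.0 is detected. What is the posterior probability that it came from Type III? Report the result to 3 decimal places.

P(component k | x) = π_k·f_k(x) / marginal(x), where marginal(x) = Σ_j π_j·f_j(x).
Evaluate each component's likelihood at the observed value:
  p_I = 3.67479e-21
  p_II = 0.00426863
  p_III = 1.11726
Weight by the priors:
  π_I·p_I = 0.32 × 3.67479e-21 = 1.17593e-21
  π_II·p_II = 0.49 × 0.00426863 = 0.00209163
  π_III·p_III = 0.19 × 1.11726 = 0.21228
Normaliser: 1.17593e-21 + 0.00209163 + 0.21228 = 0.214372
P(Type III | 5.0) = 0.21228 / 0.214372 ≈ 0.990

0.990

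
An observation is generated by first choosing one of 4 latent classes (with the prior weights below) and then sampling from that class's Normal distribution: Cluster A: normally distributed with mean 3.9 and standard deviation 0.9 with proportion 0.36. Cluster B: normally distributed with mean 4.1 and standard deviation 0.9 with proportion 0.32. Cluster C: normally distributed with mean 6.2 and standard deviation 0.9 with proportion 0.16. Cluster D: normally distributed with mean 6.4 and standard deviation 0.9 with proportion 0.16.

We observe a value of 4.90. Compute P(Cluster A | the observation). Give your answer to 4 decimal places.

0.3838

P(component k | x) = w_k·f_k(x) / marginal(x), where marginal(x) = Σ_j w_j·f_j(x).
Evaluate each component's likelihood at the observed value:
  L_A = 0.239103
  L_B = 0.298603
  L_C = 0.156173
  L_D = 0.11053
Prior × likelihood for each component:
  w_A·L_A = 0.36 × 0.239103 = 0.086077
  w_B·L_B = 0.32 × 0.298603 = 0.095553
  w_C·L_C = 0.16 × 0.156173 = 0.0249878
  w_D·L_D = 0.16 × 0.11053 = 0.0176848
Sum: 0.086077 + 0.095553 + 0.0249878 + 0.0176848 = 0.224303
P(Cluster A | 4.90) = 0.086077 / 0.224303 ≈ 0.3838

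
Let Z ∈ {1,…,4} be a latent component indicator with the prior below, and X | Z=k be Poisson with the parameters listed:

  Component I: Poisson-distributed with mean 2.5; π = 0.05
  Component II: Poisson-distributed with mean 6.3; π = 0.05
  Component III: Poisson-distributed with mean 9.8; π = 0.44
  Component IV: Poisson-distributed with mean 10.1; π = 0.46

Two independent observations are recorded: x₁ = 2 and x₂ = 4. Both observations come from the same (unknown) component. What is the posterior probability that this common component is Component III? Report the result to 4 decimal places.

By Bayes' theorem, P(k | x) = π_k f_k(x) / Σ_j π_j f_j(x).
Since both observations come from the same component, the likelihood for component k is f_k(x₁)·f_k(x₂).
  L_I = [e^(−2.5)·2.5^2/2! = 0.256516] × [0.133602] = 0.034271
  L_II = [e^(−6.3)·6.3^2/2! = 0.0364415] × [0.12053] = 0.0043923
  L_III = [e^(−9.8)·9.8^2/2! = 0.00266279] × [0.0213112] = 5.67471e-05
  L_IV = [e^(−10.1)·10.1^2/2! = 0.00209526] × [0.0178115] = 3.73197e-05
Unnormalised posteriors:
  π_I·L_I = 0.05 × 0.034271 = 0.00171355
  π_II·L_II = 0.05 × 0.0043923 = 0.000219615
  π_III·L_III = 0.44 × 5.67471e-05 = 2.49687e-05
  π_IV·L_IV = 0.46 × 3.73197e-05 = 1.71671e-05
Evidence: 0.00171355 + 0.000219615 + 2.49687e-05 + 1.71671e-05 = 0.0019753
Responsibility of Component III: 2.49687e-05 / 0.0019753 ≈ 0.0126

0.0126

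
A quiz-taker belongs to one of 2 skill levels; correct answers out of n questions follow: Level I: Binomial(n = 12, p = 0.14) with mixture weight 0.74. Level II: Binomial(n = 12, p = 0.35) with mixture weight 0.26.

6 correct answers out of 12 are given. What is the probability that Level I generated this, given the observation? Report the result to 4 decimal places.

0.0589

By Bayes' theorem, P(k | x) = w_k f_k(x) / Σ_j w_j f_j(x).
Component likelihoods at x = 6 correct answers out of 12:
  L_I = C(12,6)·0.14^6·0.86^6 = 924·7.52954e-06·0.404567 = 0.00281469
  L_II = C(12,6)·0.35^6·0.65^6 = 924·0.00183827·0.0754189 = 0.128103
Prior × likelihood for each component:
  w_I·L_I = 0.74 × 0.00281469 = 0.00208287
  w_II·L_II = 0.26 × 0.128103 = 0.0333069
Denominator: 0.00208287 + 0.0333069 = 0.0353897
Responsibility of Level I: 0.00208287 / 0.0353897 ≈ 0.0589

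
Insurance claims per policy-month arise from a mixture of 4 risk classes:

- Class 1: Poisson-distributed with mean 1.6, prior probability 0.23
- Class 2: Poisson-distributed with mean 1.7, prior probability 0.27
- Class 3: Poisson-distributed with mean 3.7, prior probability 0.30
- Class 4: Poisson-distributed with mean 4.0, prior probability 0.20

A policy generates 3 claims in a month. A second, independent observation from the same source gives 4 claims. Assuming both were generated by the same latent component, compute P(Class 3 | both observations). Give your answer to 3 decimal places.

0.503

Apply Bayes' rule: the posterior for each component is proportional to its prior times its likelihood at x.
Since both observations come from the same component, the likelihood for component k is f_k(x₁)·f_k(x₂).
  f_1 = [0.137828] × [0.0551312] = 0.00759863
  f_2 = [0.149587] × [0.0635746] = 0.00950996
  f_3 = [0.20872] × [0.193066] = 0.0402968
  f_4 = [0.195367] × [0.195367] = 0.0381682
Unnormalised posteriors:
  π_1·f_1 = 0.23 × 0.00759863 = 0.00174768
  π_2·f_2 = 0.27 × 0.00950996 = 0.00256769
  π_3·f_3 = 0.30 × 0.0402968 = 0.012089
  π_4·f_4 = 0.20 × 0.0381682 = 0.00763364
Marginal: 0.00174768 + 0.00256769 + 0.012089 + 0.00763364 = 0.024038
P(Class 3 | data) = 0.012089 / 0.024038 ≈ 0.503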